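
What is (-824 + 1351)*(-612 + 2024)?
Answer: 744124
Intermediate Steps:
(-824 + 1351)*(-612 + 2024) = 527*1412 = 744124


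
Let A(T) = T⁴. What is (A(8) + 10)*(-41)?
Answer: -168346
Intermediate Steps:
(A(8) + 10)*(-41) = (8⁴ + 10)*(-41) = (4096 + 10)*(-41) = 4106*(-41) = -168346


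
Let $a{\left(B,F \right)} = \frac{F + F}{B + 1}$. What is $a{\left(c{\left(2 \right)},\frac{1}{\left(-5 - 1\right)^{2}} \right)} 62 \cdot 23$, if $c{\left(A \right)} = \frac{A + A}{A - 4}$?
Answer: $- \frac{713}{9} \approx -79.222$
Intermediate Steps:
$c{\left(A \right)} = \frac{2 A}{-4 + A}$
$a{\left(B,F \right)} = \frac{2 F}{1 + B}$
$a{\left(c{\left(2 \right)},\frac{1}{\left(-5 - 1\right)^{2}} \right)} 62 \cdot 23 = \frac{2}{\left(-5 - 1\right)^{2} \left(1 + 2 \cdot 2 \frac{1}{-4 + 2}\right)} 62 \cdot 23 = \frac{2}{\left(-6\right)^{2} \left(1 + 2 \cdot 2 \frac{1}{-2}\right)} 62 \cdot 23 = \frac{2}{36 \left(1 + 2 \cdot 2 \left(- \frac{1}{2}\right)\right)} 62 \cdot 23 = 2 \cdot \frac{1}{36} \frac{1}{1 - 2} \cdot 62 \cdot 23 = 2 \cdot \frac{1}{36} \frac{1}{-1} \cdot 62 \cdot 23 = 2 \cdot \frac{1}{36} \left(-1\right) 62 \cdot 23 = \left(- \frac{1}{18}\right) 62 \cdot 23 = \left(- \frac{31}{9}\right) 23 = - \frac{713}{9}$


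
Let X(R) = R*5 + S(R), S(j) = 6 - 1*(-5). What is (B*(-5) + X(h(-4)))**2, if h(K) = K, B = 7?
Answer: 1936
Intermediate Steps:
S(j) = 11 (S(j) = 6 + 5 = 11)
X(R) = 11 + 5*R (X(R) = R*5 + 11 = 5*R + 11 = 11 + 5*R)
(B*(-5) + X(h(-4)))**2 = (7*(-5) + (11 + 5*(-4)))**2 = (-35 + (11 - 20))**2 = (-35 - 9)**2 = (-44)**2 = 1936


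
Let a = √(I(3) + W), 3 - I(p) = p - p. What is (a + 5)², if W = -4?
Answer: (5 + I)² ≈ 24.0 + 10.0*I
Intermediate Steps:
I(p) = 3 (I(p) = 3 - (p - p) = 3 - 1*0 = 3 + 0 = 3)
a = I (a = √(3 - 4) = √(-1) = I ≈ 1.0*I)
(a + 5)² = (I + 5)² = (5 + I)²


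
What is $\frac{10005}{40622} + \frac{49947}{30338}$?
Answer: $\frac{583119681}{308097559} \approx 1.8926$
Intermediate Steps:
$\frac{10005}{40622} + \frac{49947}{30338} = \frac{583119681}{308097559}$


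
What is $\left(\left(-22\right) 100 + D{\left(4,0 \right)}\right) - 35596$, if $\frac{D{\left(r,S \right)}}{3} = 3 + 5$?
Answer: $-37772$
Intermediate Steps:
$D{\left(r,S \right)} = 24$ ($D{\left(r,S \right)} = 3 \left(3 + 5\right) = 3 \cdot 8 = 24$)
$\left(\left(-22\right) 100 + D{\left(4,0 \right)}\right) - 35596 = \left(\left(-22\right) 100 + 24\right) - 35596 = \left(-2200 + 24\right) - 35596 = -2176 - 35596 = -37772$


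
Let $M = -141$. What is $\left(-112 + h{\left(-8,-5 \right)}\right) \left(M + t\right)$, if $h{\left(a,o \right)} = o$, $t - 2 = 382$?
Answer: $-28431$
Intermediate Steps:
$t = 384$ ($t = 2 + 382 = 384$)
$\left(-112 + h{\left(-8,-5 \right)}\right) \left(M + t\right) = \left(-112 - 5\right) \left(-141 + 384\right) = \left(-117\right) 243 = -28431$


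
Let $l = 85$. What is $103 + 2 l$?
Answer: $273$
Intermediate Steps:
$103 + 2 l = 103 + 2 \cdot 85 = 103 + 170 = 273$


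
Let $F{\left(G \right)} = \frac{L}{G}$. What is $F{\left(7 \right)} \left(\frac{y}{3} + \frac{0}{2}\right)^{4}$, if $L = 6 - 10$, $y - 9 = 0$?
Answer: $- \frac{324}{7} \approx -46.286$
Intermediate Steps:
$y = 9$ ($y = 9 + 0 = 9$)
$L = -4$ ($L = 6 - 10 = -4$)
$F{\left(G \right)} = - \frac{4}{G}$
$F{\left(7 \right)} \left(\frac{y}{3} + \frac{0}{2}\right)^{4} = - \frac{4}{7} \left(\frac{9}{3} + \frac{0}{2}\right)^{4} = \left(-4\right) \frac{1}{7} \left(9 \cdot \frac{1}{3} + 0 \cdot \frac{1}{2}\right)^{4} = - \frac{4 \left(3 + 0\right)^{4}}{7} = - \frac{4 \cdot 3^{4}}{7} = \left(- \frac{4}{7}\right) 81 = - \frac{324}{7}$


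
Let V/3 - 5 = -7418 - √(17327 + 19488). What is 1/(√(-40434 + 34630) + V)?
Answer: -1/(22239 + 3*√36815 - 2*I*√1451) ≈ -4.3831e-5 - 1.4636e-7*I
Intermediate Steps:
V = -22239 - 3*√36815 (V = 15 + 3*(-7418 - √(17327 + 19488)) = 15 + 3*(-7418 - √36815) = 15 + (-22254 - 3*√36815) = -22239 - 3*√36815 ≈ -22815.)
1/(√(-40434 + 34630) + V) = 1/(√(-40434 + 34630) + (-22239 - 3*√36815)) = 1/(√(-5804) + (-22239 - 3*√36815)) = 1/(2*I*√1451 + (-22239 - 3*√36815)) = 1/(-22239 - 3*√36815 + 2*I*√1451)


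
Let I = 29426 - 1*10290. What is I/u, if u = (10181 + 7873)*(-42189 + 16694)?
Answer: -9568/230143365 ≈ -4.1574e-5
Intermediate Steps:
u = -460286730 (u = 18054*(-25495) = -460286730)
I = 19136 (I = 29426 - 10290 = 19136)
I/u = 19136/(-460286730) = 19136*(-1/460286730) = -9568/230143365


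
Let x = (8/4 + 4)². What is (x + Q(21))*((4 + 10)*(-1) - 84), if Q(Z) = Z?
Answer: -5586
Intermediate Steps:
x = 36 (x = (8*(¼) + 4)² = (2 + 4)² = 6² = 36)
(x + Q(21))*((4 + 10)*(-1) - 84) = (36 + 21)*((4 + 10)*(-1) - 84) = 57*(14*(-1) - 84) = 57*(-14 - 84) = 57*(-98) = -5586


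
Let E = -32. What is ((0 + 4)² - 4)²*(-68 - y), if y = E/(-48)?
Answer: -9888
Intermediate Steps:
y = ⅔ (y = -32/(-48) = -32*(-1/48) = ⅔ ≈ 0.66667)
((0 + 4)² - 4)²*(-68 - y) = ((0 + 4)² - 4)²*(-68 - 1*⅔) = (4² - 4)²*(-68 - ⅔) = (16 - 4)²*(-206/3) = 12²*(-206/3) = 144*(-206/3) = -9888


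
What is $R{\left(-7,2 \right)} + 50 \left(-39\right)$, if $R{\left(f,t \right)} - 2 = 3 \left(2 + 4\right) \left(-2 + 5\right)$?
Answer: $-1894$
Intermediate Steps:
$R{\left(f,t \right)} = 56$ ($R{\left(f,t \right)} = 2 + 3 \left(2 + 4\right) \left(-2 + 5\right) = 2 + 3 \cdot 6 \cdot 3 = 2 + 18 \cdot 3 = 2 + 54 = 56$)
$R{\left(-7,2 \right)} + 50 \left(-39\right) = 56 + 50 \left(-39\right) = 56 - 1950 = -1894$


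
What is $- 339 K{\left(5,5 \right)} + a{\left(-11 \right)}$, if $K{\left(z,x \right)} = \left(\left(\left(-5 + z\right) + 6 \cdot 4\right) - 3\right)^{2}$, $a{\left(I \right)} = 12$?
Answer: $-149487$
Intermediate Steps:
$K{\left(z,x \right)} = \left(16 + z\right)^{2}$ ($K{\left(z,x \right)} = \left(\left(\left(-5 + z\right) + 24\right) - 3\right)^{2} = \left(\left(19 + z\right) - 3\right)^{2} = \left(16 + z\right)^{2}$)
$- 339 K{\left(5,5 \right)} + a{\left(-11 \right)} = - 339 \left(16 + 5\right)^{2} + 12 = - 339 \cdot 21^{2} + 12 = \left(-339\right) 441 + 12 = -149499 + 12 = -149487$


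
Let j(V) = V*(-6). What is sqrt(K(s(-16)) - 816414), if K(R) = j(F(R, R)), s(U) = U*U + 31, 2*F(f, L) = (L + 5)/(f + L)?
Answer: 6*I*sqrt(1867981402)/287 ≈ 903.56*I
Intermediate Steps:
F(f, L) = (5 + L)/(2*(L + f)) (F(f, L) = ((L + 5)/(f + L))/2 = ((5 + L)/(L + f))/2 = (5 + L)/(2*(L + f)))
j(V) = -6*V
s(U) = 31 + U**2 (s(U) = U**2 + 31 = 31 + U**2)
K(R) = -3*(5 + R)/(2*R) (K(R) = -3*(5 + R)/(R + R) = -3*(5 + R)/(2*R))
sqrt(K(s(-16)) - 816414) = sqrt(3*(-5 - (31 + (-16)**2))/(2*(31 + (-16)**2)) - 816414) = sqrt(3*(-5 - (31 + 256))/(2*(31 + 256)) - 816414) = sqrt((3/2)*(-5 - 1*287)/287 - 816414) = sqrt((3/2)*(1/287)*(-5 - 287) - 816414) = sqrt((3/2)*(1/287)*(-292) - 816414) = sqrt(-438/287 - 816414) = sqrt(-234311256/287) = 6*I*sqrt(1867981402)/287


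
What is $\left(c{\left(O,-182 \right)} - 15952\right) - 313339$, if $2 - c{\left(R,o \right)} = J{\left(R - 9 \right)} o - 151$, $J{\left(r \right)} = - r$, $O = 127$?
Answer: $-350614$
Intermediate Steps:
$c{\left(R,o \right)} = 153 - o \left(9 - R\right)$ ($c{\left(R,o \right)} = 2 - \left(- (R - 9) o - 151\right) = 2 - \left(- (-9 + R) o - 151\right) = 2 - \left(\left(9 - R\right) o - 151\right) = 2 - \left(o \left(9 - R\right) - 151\right) = 2 - \left(-151 + o \left(9 - R\right)\right) = 153 - o \left(9 - R\right)$)
$\left(c{\left(O,-182 \right)} - 15952\right) - 313339 = \left(\left(153 - 182 \left(-9 + 127\right)\right) - 15952\right) - 313339 = \left(\left(153 - 21476\right) - 15952\right) - 313339 = \left(-21323 - 15952\right) - 313339 = -37275 - 313339 = -350614$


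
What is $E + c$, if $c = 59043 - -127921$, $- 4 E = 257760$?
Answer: $122524$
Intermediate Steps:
$E = -64440$ ($E = \left(- \frac{1}{4}\right) 257760 = -64440$)
$c = 186964$ ($c = 59043 + 127921 = 186964$)
$E + c = -64440 + 186964 = 122524$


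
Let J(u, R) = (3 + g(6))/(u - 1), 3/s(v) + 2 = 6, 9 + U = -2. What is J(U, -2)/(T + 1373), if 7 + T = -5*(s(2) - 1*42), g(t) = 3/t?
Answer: -7/37734 ≈ -0.00018551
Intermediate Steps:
U = -11 (U = -9 - 2 = -11)
s(v) = 3/4 (s(v) = 3/(-2 + 6) = 3/4)
J(u, R) = 7/(2*(-1 + u)) (J(u, R) = (3 + 3/6)/(u - 1) = (3 + 3*(1/6))/(-1 + u) = (3 + 1/2)/(-1 + u) = 7/(2*(-1 + u)))
T = 797/4 (T = -7 - 5*(3/4 - 1*42) = -7 - 5*(3/4 - 42) = -7 - 5*(-165/4) = -7 + 825/4 = 797/4 ≈ 199.25)
J(U, -2)/(T + 1373) = (7/(2*(-1 - 11)))/(797/4 + 1373) = ((7/2)/(-12))/(6289/4) = 4*((7/2)*(-1/12))/6289 = (4/6289)*(-7/24) = -7/37734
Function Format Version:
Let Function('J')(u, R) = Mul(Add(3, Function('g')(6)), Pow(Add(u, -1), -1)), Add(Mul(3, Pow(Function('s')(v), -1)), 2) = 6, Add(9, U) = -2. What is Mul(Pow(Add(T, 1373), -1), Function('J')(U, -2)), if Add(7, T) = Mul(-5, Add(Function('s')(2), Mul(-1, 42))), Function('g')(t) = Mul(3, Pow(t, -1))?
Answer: Rational(-7, 37734) ≈ -0.00018551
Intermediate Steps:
U = -11 (U = Add(-9, -2) = -11)
Function('s')(v) = Rational(3, 4) (Function('s')(v) = Mul(3, Pow(Add(-2, 6), -1)) = Mul(3, Pow(4, -1)) = Mul(3, Rational(1, 4)) = Rational(3, 4))
Function('J')(u, R) = Mul(Rational(7, 2), Pow(Add(-1, u), -1)) (Function('J')(u, R) = Mul(Add(3, Mul(3, Pow(6, -1))), Pow(Add(u, -1), -1)) = Mul(Add(3, Mul(3, Rational(1, 6))), Pow(Add(-1, u), -1)) = Mul(Add(3, Rational(1, 2)), Pow(Add(-1, u), -1)) = Mul(Rational(7, 2), Pow(Add(-1, u), -1)))
T = Rational(797, 4) (T = Add(-7, Mul(-5, Add(Rational(3, 4), Mul(-1, 42)))) = Add(-7, Mul(-5, Add(Rational(3, 4), -42))) = Add(-7, Mul(-5, Rational(-165, 4))) = Add(-7, Rational(825, 4)) = Rational(797, 4) ≈ 199.25)
Mul(Pow(Add(T, 1373), -1), Function('J')(U, -2)) = Mul(Pow(Add(Rational(797, 4), 1373), -1), Mul(Rational(7, 2), Pow(Add(-1, -11), -1))) = Mul(Pow(Rational(6289, 4), -1), Mul(Rational(7, 2), Pow(-12, -1))) = Mul(Rational(4, 6289), Mul(Rational(7, 2), Rational(-1, 12))) = Mul(Rational(4, 6289), Rational(-7, 24)) = Rational(-7, 37734)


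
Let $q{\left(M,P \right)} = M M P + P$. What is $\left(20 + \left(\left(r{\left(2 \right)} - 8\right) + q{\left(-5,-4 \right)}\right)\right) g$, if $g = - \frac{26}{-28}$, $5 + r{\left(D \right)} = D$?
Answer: $- \frac{1235}{14} \approx -88.214$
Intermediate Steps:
$r{\left(D \right)} = -5 + D$
$q{\left(M,P \right)} = P + P M^{2}$ ($q{\left(M,P \right)} = M^{2} P + P = P M^{2} + P = P + P M^{2}$)
$g = \frac{13}{14}$ ($g = \left(-26\right) \left(- \frac{1}{28}\right) = \frac{13}{14} \approx 0.92857$)
$\left(20 + \left(\left(r{\left(2 \right)} - 8\right) + q{\left(-5,-4 \right)}\right)\right) g = \left(20 + \left(\left(\left(-5 + 2\right) - 8\right) - 4 \left(1 + \left(-5\right)^{2}\right)\right)\right) \frac{13}{14} = \left(20 - \left(11 + 4 \left(1 + 25\right)\right)\right) \frac{13}{14} = \left(20 - 115\right) \frac{13}{14} = \left(-95\right) \frac{13}{14} = - \frac{1235}{14}$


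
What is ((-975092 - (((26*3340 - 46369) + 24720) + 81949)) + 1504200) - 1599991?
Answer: -1218023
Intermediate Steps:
((-975092 - (((26*3340 - 46369) + 24720) + 81949)) + 1504200) - 1599991 = ((-975092 - (((86840 - 46369) + 24720) + 81949)) + 1504200) - 1599991 = ((-975092 - ((40471 + 24720) + 81949)) + 1504200) - 1599991 = ((-975092 - (65191 + 81949)) + 1504200) - 1599991 = ((-975092 - 1*147140) + 1504200) - 1599991 = ((-975092 - 147140) + 1504200) - 1599991 = (-1122232 + 1504200) - 1599991 = 381968 - 1599991 = -1218023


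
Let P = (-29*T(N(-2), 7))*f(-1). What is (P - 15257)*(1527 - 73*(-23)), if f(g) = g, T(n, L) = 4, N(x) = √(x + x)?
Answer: -48542046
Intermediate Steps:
N(x) = √2*√x (N(x) = √(2*x) = √2*√x)
P = 116 (P = -29*4*(-1) = -116*(-1) = 116)
(P - 15257)*(1527 - 73*(-23)) = (116 - 15257)*(1527 - 73*(-23)) = -15141*(1527 + 1679) = -15141*3206 = -48542046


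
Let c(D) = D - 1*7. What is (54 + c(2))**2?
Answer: 2401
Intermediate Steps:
c(D) = -7 + D (c(D) = D - 7 = -7 + D)
(54 + c(2))**2 = (54 + (-7 + 2))**2 = (54 - 5)**2 = 49**2 = 2401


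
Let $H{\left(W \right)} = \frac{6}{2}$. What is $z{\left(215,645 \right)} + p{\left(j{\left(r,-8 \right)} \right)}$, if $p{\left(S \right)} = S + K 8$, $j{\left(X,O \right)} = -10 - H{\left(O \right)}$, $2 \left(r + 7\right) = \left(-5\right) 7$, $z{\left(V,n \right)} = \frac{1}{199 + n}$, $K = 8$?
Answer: $\frac{43045}{844} \approx 51.001$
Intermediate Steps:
$H{\left(W \right)} = 3$ ($H{\left(W \right)} = 6 \cdot \frac{1}{2} = 3$)
$r = - \frac{49}{2}$ ($r = -7 + \frac{\left(-5\right) 7}{2} = -7 + \frac{1}{2} \left(-35\right) = -7 - \frac{35}{2} = - \frac{49}{2} \approx -24.5$)
$j{\left(X,O \right)} = -13$ ($j{\left(X,O \right)} = -10 - 3 = -13$)
$p{\left(S \right)} = 64 + S$ ($p{\left(S \right)} = S + 8 \cdot 8 = S + 64 = 64 + S$)
$z{\left(215,645 \right)} + p{\left(j{\left(r,-8 \right)} \right)} = \frac{1}{199 + 645} + \left(64 - 13\right) = \frac{1}{844} + 51 = \frac{43045}{844}$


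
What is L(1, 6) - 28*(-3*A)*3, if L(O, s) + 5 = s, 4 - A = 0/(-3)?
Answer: 1009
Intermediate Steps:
A = 4 (A = 4 - 0/(-3) = 4 - 0*(-1)/3 = 4 - 1*0 = 4 + 0 = 4)
L(O, s) = -5 + s
L(1, 6) - 28*(-3*A)*3 = (-5 + 6) - 28*(-3*4)*3 = 1 - (-336)*3 = 1 - 28*(-36) = 1 + 1008 = 1009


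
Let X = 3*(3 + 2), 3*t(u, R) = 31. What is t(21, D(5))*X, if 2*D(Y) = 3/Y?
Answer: 155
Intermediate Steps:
D(Y) = 3/(2*Y) (D(Y) = (3/Y)/2 = 3/(2*Y))
t(u, R) = 31/3 (t(u, R) = (1/3)*31 = 31/3)
X = 15 (X = 3*5 = 15)
t(21, D(5))*X = (31/3)*15 = 155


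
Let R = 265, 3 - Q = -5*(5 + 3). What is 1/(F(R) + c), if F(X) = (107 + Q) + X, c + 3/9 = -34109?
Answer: -3/101083 ≈ -2.9679e-5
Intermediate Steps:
Q = 43 (Q = 3 - (-5)*(5 + 3) = 3 - (-5)*8 = 3 - 1*(-40) = 3 + 40 = 43)
c = -102328/3 (c = -⅓ - 34109 = -102328/3 ≈ -34109.)
F(X) = 150 + X (F(X) = (107 + 43) + X = 150 + X)
1/(F(R) + c) = 1/((150 + 265) - 102328/3) = 1/(415 - 102328/3) = 1/(-101083/3) = -3/101083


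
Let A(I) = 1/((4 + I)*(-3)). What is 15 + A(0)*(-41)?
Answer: 221/12 ≈ 18.417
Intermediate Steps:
A(I) = 1/(-12 - 3*I)
15 + A(0)*(-41) = 15 - 1/(12 + 3*0)*(-41) = 15 - 1/(12 + 0)*(-41) = 15 - 1/12*(-41) = 15 + 41/12 = 221/12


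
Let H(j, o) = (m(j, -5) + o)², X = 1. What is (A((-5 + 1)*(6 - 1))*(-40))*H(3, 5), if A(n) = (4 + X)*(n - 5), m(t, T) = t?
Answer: 320000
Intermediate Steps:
H(j, o) = (j + o)²
A(n) = -25 + 5*n (A(n) = (4 + 1)*(n - 5) = 5*(-5 + n) = -25 + 5*n)
(A((-5 + 1)*(6 - 1))*(-40))*H(3, 5) = ((-25 + 5*((-5 + 1)*(6 - 1)))*(-40))*(3 + 5)² = ((-25 + 5*(-4*5))*(-40))*8² = ((-25 + 5*(-20))*(-40))*64 = ((-25 - 100)*(-40))*64 = -125*(-40)*64 = 5000*64 = 320000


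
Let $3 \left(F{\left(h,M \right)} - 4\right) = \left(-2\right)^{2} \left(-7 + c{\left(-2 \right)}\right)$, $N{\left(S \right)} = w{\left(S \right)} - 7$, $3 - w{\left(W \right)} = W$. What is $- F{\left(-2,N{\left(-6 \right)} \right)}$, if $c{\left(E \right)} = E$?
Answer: $8$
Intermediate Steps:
$w{\left(W \right)} = 3 - W$
$N{\left(S \right)} = -4 - S$ ($N{\left(S \right)} = \left(3 - S\right) - 7 = -4 - S$)
$F{\left(h,M \right)} = -8$ ($F{\left(h,M \right)} = 4 + \frac{\left(-2\right)^{2} \left(-7 - 2\right)}{3} = 4 + \frac{4 \left(-9\right)}{3} = 4 + \frac{1}{3} \left(-36\right) = 4 - 12 = -8$)
$- F{\left(-2,N{\left(-6 \right)} \right)} = \left(-1\right) \left(-8\right) = 8$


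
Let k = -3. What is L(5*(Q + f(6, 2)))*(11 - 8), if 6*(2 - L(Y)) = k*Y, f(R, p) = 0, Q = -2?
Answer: -9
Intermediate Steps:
L(Y) = 2 + Y/2 (L(Y) = 2 - (-1)*Y/2 = 2 + Y/2)
L(5*(Q + f(6, 2)))*(11 - 8) = (2 + (5*(-2 + 0))/2)*(11 - 8) = (2 + (5*(-2))/2)*3 = (2 + (1/2)*(-10))*3 = (2 - 5)*3 = -3*3 = -9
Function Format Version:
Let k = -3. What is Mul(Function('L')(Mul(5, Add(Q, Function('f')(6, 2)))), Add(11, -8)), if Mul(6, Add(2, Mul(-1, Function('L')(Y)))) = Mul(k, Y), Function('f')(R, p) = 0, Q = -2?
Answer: -9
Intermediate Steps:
Function('L')(Y) = Add(2, Mul(Rational(1, 2), Y)) (Function('L')(Y) = Add(2, Mul(Rational(-1, 6), Mul(-3, Y))) = Add(2, Mul(Rational(1, 2), Y)))
Mul(Function('L')(Mul(5, Add(Q, Function('f')(6, 2)))), Add(11, -8)) = Mul(Add(2, Mul(Rational(1, 2), Mul(5, Add(-2, 0)))), Add(11, -8)) = Mul(Add(2, Mul(Rational(1, 2), Mul(5, -2))), 3) = Mul(Add(2, Mul(Rational(1, 2), -10)), 3) = Mul(Add(2, -5), 3) = Mul(-3, 3) = -9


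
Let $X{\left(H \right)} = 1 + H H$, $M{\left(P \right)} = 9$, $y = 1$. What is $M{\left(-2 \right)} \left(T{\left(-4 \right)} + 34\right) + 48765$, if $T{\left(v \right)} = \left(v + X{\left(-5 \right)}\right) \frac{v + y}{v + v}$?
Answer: $\frac{196581}{4} \approx 49145.0$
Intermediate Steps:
$X{\left(H \right)} = 1 + H^{2}$
$T{\left(v \right)} = \frac{\left(1 + v\right) \left(26 + v\right)}{2 v}$ ($T{\left(v \right)} = \left(v + \left(1 + \left(-5\right)^{2}\right)\right) \frac{v + 1}{v + v} = \left(v + \left(1 + 25\right)\right) \frac{1 + v}{2 v} = \left(v + 26\right) \left(1 + v\right) \frac{1}{2 v} = \left(26 + v\right) \frac{1 + v}{2 v} = \frac{\left(1 + v\right) \left(26 + v\right)}{2 v}$)
$M{\left(-2 \right)} \left(T{\left(-4 \right)} + 34\right) + 48765 = 9 \left(\frac{26 - 4 \left(27 - 4\right)}{2 \left(-4\right)} + 34\right) + 48765 = 9 \left(\frac{1}{2} \left(- \frac{1}{4}\right) \left(26 - 92\right) + 34\right) + 48765 = 9 \left(\frac{1}{2} \left(- \frac{1}{4}\right) \left(-66\right) + 34\right) + 48765 = 9 \left(\frac{33}{4} + 34\right) + 48765 = 9 \cdot \frac{169}{4} + 48765 = \frac{1521}{4} + 48765 = \frac{196581}{4}$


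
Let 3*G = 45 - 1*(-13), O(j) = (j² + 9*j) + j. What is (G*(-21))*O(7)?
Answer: -48314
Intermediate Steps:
O(j) = j² + 10*j
G = 58/3 (G = (45 - 1*(-13))/3 = (45 + 13)/3 = (⅓)*58 = 58/3 ≈ 19.333)
(G*(-21))*O(7) = ((58/3)*(-21))*(7*(10 + 7)) = -2842*17 = -406*119 = -48314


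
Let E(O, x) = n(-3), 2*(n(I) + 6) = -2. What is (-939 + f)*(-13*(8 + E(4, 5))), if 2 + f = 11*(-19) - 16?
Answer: 15158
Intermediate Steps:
n(I) = -7 (n(I) = -6 + (1/2)*(-2) = -6 - 1 = -7)
E(O, x) = -7
f = -227 (f = -2 + (11*(-19) - 16) = -2 + (-209 - 16) = -2 - 225 = -227)
(-939 + f)*(-13*(8 + E(4, 5))) = (-939 - 227)*(-13*(8 - 7)) = -(-15158) = -1166*(-13) = 15158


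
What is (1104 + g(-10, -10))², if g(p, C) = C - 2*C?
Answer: 1240996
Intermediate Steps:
g(p, C) = -C
(1104 + g(-10, -10))² = (1104 - 1*(-10))² = (1104 + 10)² = 1114² = 1240996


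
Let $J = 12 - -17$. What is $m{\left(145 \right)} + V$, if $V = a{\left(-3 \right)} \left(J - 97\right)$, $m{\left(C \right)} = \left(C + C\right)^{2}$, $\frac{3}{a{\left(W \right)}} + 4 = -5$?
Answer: $\frac{252368}{3} \approx 84123.0$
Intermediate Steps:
$J = 29$ ($J = 12 + 17 = 29$)
$a{\left(W \right)} = - \frac{1}{3}$ ($a{\left(W \right)} = \frac{3}{-4 - 5} = \frac{3}{-9} = 3 \left(- \frac{1}{9}\right) = - \frac{1}{3}$)
$m{\left(C \right)} = 4 C^{2}$ ($m{\left(C \right)} = \left(2 C\right)^{2} = 4 C^{2}$)
$V = \frac{68}{3}$ ($V = - \frac{29 - 97}{3} = \left(- \frac{1}{3}\right) \left(-68\right) = \frac{68}{3} \approx 22.667$)
$m{\left(145 \right)} + V = 4 \cdot 145^{2} + \frac{68}{3} = 4 \cdot 21025 + \frac{68}{3} = 84100 + \frac{68}{3} = \frac{252368}{3}$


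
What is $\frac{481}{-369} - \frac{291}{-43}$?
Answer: $\frac{86696}{15867} \approx 5.4639$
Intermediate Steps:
$\frac{481}{-369} - \frac{291}{-43} = 481 \left(- \frac{1}{369}\right) - - \frac{291}{43} = - \frac{481}{369} + \frac{291}{43} = \frac{86696}{15867}$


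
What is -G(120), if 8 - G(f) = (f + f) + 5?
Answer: 237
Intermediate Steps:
G(f) = 3 - 2*f (G(f) = 8 - ((f + f) + 5) = 8 - (2*f + 5) = 8 - (5 + 2*f) = 8 + (-5 - 2*f) = 3 - 2*f)
-G(120) = -(3 - 2*120) = -(3 - 240) = -1*(-237) = 237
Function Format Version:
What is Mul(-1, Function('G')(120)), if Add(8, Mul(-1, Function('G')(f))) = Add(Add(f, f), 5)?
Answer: 237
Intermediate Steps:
Function('G')(f) = Add(3, Mul(-2, f)) (Function('G')(f) = Add(8, Mul(-1, Add(Add(f, f), 5))) = Add(8, Mul(-1, Add(Mul(2, f), 5))) = Add(8, Mul(-1, Add(5, Mul(2, f)))) = Add(8, Add(-5, Mul(-2, f))) = Add(3, Mul(-2, f)))
Mul(-1, Function('G')(120)) = Mul(-1, Add(3, Mul(-2, 120))) = Mul(-1, Add(3, -240)) = Mul(-1, -237) = 237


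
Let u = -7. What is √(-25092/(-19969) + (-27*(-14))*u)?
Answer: 3*I*√117180048962/19969 ≈ 51.427*I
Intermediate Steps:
√(-25092/(-19969) + (-27*(-14))*u) = √(-25092/(-19969) - 27*(-14)*(-7)) = √(-25092*(-1/19969) + 378*(-7)) = √(25092/19969 - 2646) = √(-52812882/19969) = 3*I*√117180048962/19969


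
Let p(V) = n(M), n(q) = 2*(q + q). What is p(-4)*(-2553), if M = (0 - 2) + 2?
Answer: 0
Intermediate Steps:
M = 0 (M = -2 + 2 = 0)
n(q) = 4*q (n(q) = 2*(2*q) = 4*q)
p(V) = 0 (p(V) = 4*0 = 0)
p(-4)*(-2553) = 0*(-2553) = 0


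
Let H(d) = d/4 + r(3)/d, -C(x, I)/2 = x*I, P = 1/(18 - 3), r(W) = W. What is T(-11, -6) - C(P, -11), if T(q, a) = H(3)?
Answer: 17/60 ≈ 0.28333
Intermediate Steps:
P = 1/15 ≈ 0.066667
C(x, I) = -2*I*x (C(x, I) = -2*x*I = -2*I*x)
H(d) = 3/d + d/4 (H(d) = d/4 + 3/d = 3/d + d/4)
T(q, a) = 7/4 (T(q, a) = 3/3 + (¼)*3 = 3*(⅓) + ¾ = 1 + ¾ = 7/4)
T(-11, -6) - C(P, -11) = 7/4 - (-2)*(-11)/15 = 7/4 - 1*22/15 = 7/4 - 22/15 = 17/60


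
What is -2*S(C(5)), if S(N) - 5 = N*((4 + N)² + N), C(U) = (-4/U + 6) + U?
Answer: -541442/125 ≈ -4331.5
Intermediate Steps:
C(U) = 6 + U - 4/U (C(U) = (6 - 4/U) + U = 6 + U - 4/U)
S(N) = 5 + N*(N + (4 + N)²) (S(N) = 5 + N*((4 + N)² + N) = 5 + N*(N + (4 + N)²))
-2*S(C(5)) = -2*(5 + (6 + 5 - 4/5)² + (6 + 5 - 4/5)*(4 + (6 + 5 - 4/5))²) = -2*(5 + (6 + 5 - 4*⅕)² + (6 + 5 - 4*⅕)*(4 + (6 + 5 - 4*⅕))²) = -2*(5 + (6 + 5 - ⅘)² + (6 + 5 - ⅘)*(4 + (6 + 5 - ⅘))²) = -2*(5 + (51/5)² + 51*(4 + 51/5)²/5) = -2*(5 + 2601/25 + 51*(71/5)²/5) = -2*(5 + 2601/25 + (51/5)*(5041/25)) = -2*(5 + 2601/25 + 257091/125) = -2*270721/125 = -541442/125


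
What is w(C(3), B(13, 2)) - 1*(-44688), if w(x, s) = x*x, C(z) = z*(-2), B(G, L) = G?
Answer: 44724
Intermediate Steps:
C(z) = -2*z
w(x, s) = x²
w(C(3), B(13, 2)) - 1*(-44688) = (-2*3)² - 1*(-44688) = (-6)² + 44688 = 36 + 44688 = 44724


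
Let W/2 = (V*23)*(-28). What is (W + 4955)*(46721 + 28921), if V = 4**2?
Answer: -1184024226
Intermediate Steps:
V = 16
W = -20608 (W = 2*((16*23)*(-28)) = 2*(368*(-28)) = 2*(-10304) = -20608)
(W + 4955)*(46721 + 28921) = (-20608 + 4955)*(46721 + 28921) = -15653*75642 = -1184024226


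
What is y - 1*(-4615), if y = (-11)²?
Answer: 4736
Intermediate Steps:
y = 121
y - 1*(-4615) = 121 - 1*(-4615) = 121 + 4615 = 4736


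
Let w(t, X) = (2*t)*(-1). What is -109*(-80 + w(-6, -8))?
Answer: 7412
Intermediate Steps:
w(t, X) = -2*t
-109*(-80 + w(-6, -8)) = -109*(-80 - 2*(-6)) = -109*(-80 + 12) = -109*(-68) = 7412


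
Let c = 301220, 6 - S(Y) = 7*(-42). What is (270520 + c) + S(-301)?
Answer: 572040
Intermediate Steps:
S(Y) = 300 (S(Y) = 6 - 7*(-42) = 6 - 1*(-294) = 6 + 294 = 300)
(270520 + c) + S(-301) = (270520 + 301220) + 300 = 571740 + 300 = 572040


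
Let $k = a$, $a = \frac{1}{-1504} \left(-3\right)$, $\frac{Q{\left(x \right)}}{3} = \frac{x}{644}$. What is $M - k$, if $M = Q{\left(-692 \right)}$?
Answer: $- \frac{781059}{242144} \approx -3.2256$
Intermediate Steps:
$Q{\left(x \right)} = \frac{3 x}{644}$ ($Q{\left(x \right)} = 3 \frac{x}{644} = \frac{3 x}{644}$)
$M = - \frac{519}{161}$ ($M = \frac{3}{644} \left(-692\right) = - \frac{519}{161} \approx -3.2236$)
$a = \frac{3}{1504}$ ($a = \left(- \frac{1}{1504}\right) \left(-3\right) = \frac{3}{1504} \approx 0.0019947$)
$k = \frac{3}{1504} \approx 0.0019947$
$M - k = - \frac{519}{161} - \frac{3}{1504} = - \frac{781059}{242144}$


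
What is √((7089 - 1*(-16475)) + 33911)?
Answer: 55*√19 ≈ 239.74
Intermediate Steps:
√((7089 - 1*(-16475)) + 33911) = √((7089 + 16475) + 33911) = √(23564 + 33911) = √57475 = 55*√19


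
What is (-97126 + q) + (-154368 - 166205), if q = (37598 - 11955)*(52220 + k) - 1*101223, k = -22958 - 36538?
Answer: -187097390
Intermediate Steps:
k = -59496
q = -186679691 (q = (37598 - 11955)*(52220 - 59496) - 1*101223 = 25643*(-7276) - 101223 = -186578468 - 101223 = -186679691)
(-97126 + q) + (-154368 - 166205) = (-97126 - 186679691) + (-154368 - 166205) = -186776817 - 320573 = -187097390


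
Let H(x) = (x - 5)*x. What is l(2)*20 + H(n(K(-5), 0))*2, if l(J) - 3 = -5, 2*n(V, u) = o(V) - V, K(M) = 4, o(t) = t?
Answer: -40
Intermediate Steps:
n(V, u) = 0 (n(V, u) = (V - V)/2 = (1/2)*0 = 0)
H(x) = x*(-5 + x) (H(x) = (-5 + x)*x = x*(-5 + x))
l(J) = -2 (l(J) = 3 - 5 = -2)
l(2)*20 + H(n(K(-5), 0))*2 = -2*20 + (0*(-5 + 0))*2 = -40 + (0*(-5))*2 = -40 + 0*2 = -40 + 0 = -40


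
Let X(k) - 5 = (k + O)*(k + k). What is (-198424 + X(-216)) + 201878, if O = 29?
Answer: 84243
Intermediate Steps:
X(k) = 5 + 2*k*(29 + k) (X(k) = 5 + (k + 29)*(k + k) = 5 + (29 + k)*(2*k) = 5 + 2*k*(29 + k))
(-198424 + X(-216)) + 201878 = (-198424 + (5 + 2*(-216)**2 + 58*(-216))) + 201878 = (-198424 + (5 + 2*46656 - 12528)) + 201878 = (-198424 + (5 + 93312 - 12528)) + 201878 = (-198424 + 80789) + 201878 = -117635 + 201878 = 84243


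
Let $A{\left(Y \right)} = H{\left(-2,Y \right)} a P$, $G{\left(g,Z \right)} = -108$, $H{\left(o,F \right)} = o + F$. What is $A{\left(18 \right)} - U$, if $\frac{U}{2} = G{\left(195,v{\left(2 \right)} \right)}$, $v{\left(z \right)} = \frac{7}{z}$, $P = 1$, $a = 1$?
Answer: $232$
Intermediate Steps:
$H{\left(o,F \right)} = F + o$
$A{\left(Y \right)} = -2 + Y$ ($A{\left(Y \right)} = \left(Y - 2\right) 1 \cdot 1 = \left(-2 + Y\right) 1 \cdot 1 = \left(-2 + Y\right) 1 = -2 + Y$)
$U = -216$ ($U = 2 \left(-108\right) = -216$)
$A{\left(18 \right)} - U = \left(-2 + 18\right) - -216 = 16 + 216 = 232$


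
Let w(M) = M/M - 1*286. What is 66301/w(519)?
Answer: -66301/285 ≈ -232.64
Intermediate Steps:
w(M) = -285 (w(M) = 1 - 286 = -285)
66301/w(519) = 66301/(-285) = 66301*(-1/285) = -66301/285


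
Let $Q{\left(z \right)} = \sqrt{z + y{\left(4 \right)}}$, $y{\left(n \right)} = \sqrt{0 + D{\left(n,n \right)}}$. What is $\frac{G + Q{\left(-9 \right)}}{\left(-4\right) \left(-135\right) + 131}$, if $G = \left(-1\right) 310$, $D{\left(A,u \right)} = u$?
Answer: $- \frac{310}{671} + \frac{i \sqrt{7}}{671} \approx -0.462 + 0.003943 i$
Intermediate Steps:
$y{\left(n \right)} = \sqrt{n}$ ($y{\left(n \right)} = \sqrt{0 + n} = \sqrt{n}$)
$G = -310$
$Q{\left(z \right)} = \sqrt{2 + z}$ ($Q{\left(z \right)} = \sqrt{z + \sqrt{4}} = \sqrt{z + 2} = \sqrt{2 + z}$)
$\frac{G + Q{\left(-9 \right)}}{\left(-4\right) \left(-135\right) + 131} = \frac{-310 + \sqrt{2 - 9}}{\left(-4\right) \left(-135\right) + 131} = \frac{-310 + \sqrt{-7}}{540 + 131} = \frac{-310 + i \sqrt{7}}{671} = \left(-310 + i \sqrt{7}\right) \frac{1}{671} = - \frac{310}{671} + \frac{i \sqrt{7}}{671}$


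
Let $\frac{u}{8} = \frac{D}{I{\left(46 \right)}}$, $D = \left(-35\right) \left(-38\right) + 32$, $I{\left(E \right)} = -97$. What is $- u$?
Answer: $\frac{10896}{97} \approx 112.33$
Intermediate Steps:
$D = 1362$ ($D = 1330 + 32 = 1362$)
$u = - \frac{10896}{97}$ ($u = 8 \frac{1362}{-97} = 8 \cdot 1362 \left(- \frac{1}{97}\right) = 8 \left(- \frac{1362}{97}\right) = - \frac{10896}{97} \approx -112.33$)
$- u = \left(-1\right) \left(- \frac{10896}{97}\right) = \frac{10896}{97}$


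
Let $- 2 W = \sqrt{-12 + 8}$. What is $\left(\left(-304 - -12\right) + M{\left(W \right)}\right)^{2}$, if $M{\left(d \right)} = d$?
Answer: $\left(292 + i\right)^{2} \approx 85263.0 + 584.0 i$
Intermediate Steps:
$W = - i$ ($W = - \frac{\sqrt{-12 + 8}}{2} = - \frac{\sqrt{-4}}{2} = - \frac{2 i}{2} = - i \approx - 1.0 i$)
$\left(\left(-304 - -12\right) + M{\left(W \right)}\right)^{2} = \left(\left(-304 - -12\right) - i\right)^{2} = \left(\left(-304 + 12\right) - i\right)^{2} = \left(-292 - i\right)^{2}$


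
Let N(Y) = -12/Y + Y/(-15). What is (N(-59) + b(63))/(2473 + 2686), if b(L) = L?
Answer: 8488/652245 ≈ 0.013014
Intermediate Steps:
N(Y) = -12/Y - Y/15 (N(Y) = -12/Y + Y*(-1/15) = -12/Y - Y/15)
(N(-59) + b(63))/(2473 + 2686) = ((-12/(-59) - 1/15*(-59)) + 63)/(2473 + 2686) = ((-12*(-1/59) + 59/15) + 63)/5159 = ((12/59 + 59/15) + 63)*(1/5159) = (3661/885 + 63)*(1/5159) = (59416/885)*(1/5159) = 8488/652245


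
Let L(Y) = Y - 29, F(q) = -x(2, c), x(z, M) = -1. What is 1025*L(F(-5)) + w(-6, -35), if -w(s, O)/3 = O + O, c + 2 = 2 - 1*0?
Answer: -28490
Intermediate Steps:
c = 0 (c = -2 + (2 - 1*0) = -2 + (2 + 0) = -2 + 2 = 0)
w(s, O) = -6*O (w(s, O) = -3*(O + O) = -6*O)
F(q) = 1 (F(q) = -1*(-1) = 1)
L(Y) = -29 + Y
1025*L(F(-5)) + w(-6, -35) = 1025*(-29 + 1) - 6*(-35) = 1025*(-28) + 210 = -28700 + 210 = -28490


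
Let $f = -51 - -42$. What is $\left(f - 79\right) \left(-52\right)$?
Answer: $4576$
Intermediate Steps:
$f = -9$ ($f = -51 + 42 = -9$)
$\left(f - 79\right) \left(-52\right) = \left(-9 - 79\right) \left(-52\right) = \left(-88\right) \left(-52\right) = 4576$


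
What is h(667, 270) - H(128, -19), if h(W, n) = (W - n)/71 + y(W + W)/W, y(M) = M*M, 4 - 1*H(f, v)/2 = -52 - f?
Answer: 163697/71 ≈ 2305.6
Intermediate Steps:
H(f, v) = 112 + 2*f (H(f, v) = 8 - 2*(-52 - f) = 8 + (104 + 2*f) = 112 + 2*f)
y(M) = M²
h(W, n) = -n/71 + 285*W/71 (h(W, n) = (W - n)/71 + (W + W)²/W = (W - n)*(1/71) + (2*W)²/W = (-n/71 + W/71) + (4*W²)/W = (-n/71 + W/71) + 4*W = -n/71 + 285*W/71)
h(667, 270) - H(128, -19) = (-1/71*270 + (285/71)*667) - (112 + 2*128) = (-270/71 + 190095/71) - (112 + 256) = 189825/71 - 1*368 = 189825/71 - 368 = 163697/71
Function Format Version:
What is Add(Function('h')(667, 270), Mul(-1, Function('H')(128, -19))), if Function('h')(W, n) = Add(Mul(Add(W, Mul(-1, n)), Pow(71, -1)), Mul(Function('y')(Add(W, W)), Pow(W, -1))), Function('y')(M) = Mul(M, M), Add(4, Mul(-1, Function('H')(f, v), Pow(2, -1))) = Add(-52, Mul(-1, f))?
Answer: Rational(163697, 71) ≈ 2305.6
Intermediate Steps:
Function('H')(f, v) = Add(112, Mul(2, f)) (Function('H')(f, v) = Add(8, Mul(-2, Add(-52, Mul(-1, f)))) = Add(8, Add(104, Mul(2, f))) = Add(112, Mul(2, f)))
Function('y')(M) = Pow(M, 2)
Function('h')(W, n) = Add(Mul(Rational(-1, 71), n), Mul(Rational(285, 71), W)) (Function('h')(W, n) = Add(Mul(Add(W, Mul(-1, n)), Pow(71, -1)), Mul(Pow(Add(W, W), 2), Pow(W, -1))) = Add(Mul(Add(W, Mul(-1, n)), Rational(1, 71)), Mul(Pow(Mul(2, W), 2), Pow(W, -1))) = Add(Add(Mul(Rational(-1, 71), n), Mul(Rational(1, 71), W)), Mul(Mul(4, Pow(W, 2)), Pow(W, -1))) = Add(Add(Mul(Rational(-1, 71), n), Mul(Rational(1, 71), W)), Mul(4, W)) = Add(Mul(Rational(-1, 71), n), Mul(Rational(285, 71), W)))
Add(Function('h')(667, 270), Mul(-1, Function('H')(128, -19))) = Add(Add(Mul(Rational(-1, 71), 270), Mul(Rational(285, 71), 667)), Mul(-1, Add(112, Mul(2, 128)))) = Add(Add(Rational(-270, 71), Rational(190095, 71)), Mul(-1, Add(112, 256))) = Add(Rational(189825, 71), Mul(-1, 368)) = Add(Rational(189825, 71), -368) = Rational(163697, 71)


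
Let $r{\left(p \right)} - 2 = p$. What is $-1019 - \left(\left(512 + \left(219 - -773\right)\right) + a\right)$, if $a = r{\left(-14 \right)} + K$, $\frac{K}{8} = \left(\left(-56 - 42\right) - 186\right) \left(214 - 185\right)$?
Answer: $63377$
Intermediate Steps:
$K = -65888$ ($K = 8 \left(\left(-56 - 42\right) - 186\right) \left(214 - 185\right) = 8 \left(-98 - 186\right) 29 = 8 \left(\left(-284\right) 29\right) = 8 \left(-8236\right) = -65888$)
$r{\left(p \right)} = 2 + p$
$a = -65900$ ($a = \left(2 - 14\right) - 65888 = -12 - 65888 = -65900$)
$-1019 - \left(\left(512 + \left(219 - -773\right)\right) + a\right) = -1019 - \left(\left(512 + \left(219 - -773\right)\right) - 65900\right) = -1019 - \left(\left(512 + \left(219 + 773\right)\right) - 65900\right) = -1019 - \left(\left(512 + 992\right) - 65900\right) = -1019 - \left(1504 - 65900\right) = -1019 - -64396 = -1019 + 64396 = 63377$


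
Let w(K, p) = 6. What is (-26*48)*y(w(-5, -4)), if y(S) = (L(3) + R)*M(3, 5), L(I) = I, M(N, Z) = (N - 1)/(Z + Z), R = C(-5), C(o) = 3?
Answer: -7488/5 ≈ -1497.6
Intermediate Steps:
R = 3
M(N, Z) = (-1 + N)/(2*Z) (M(N, Z) = (-1 + N)/((2*Z)) = (-1 + N)*(1/(2*Z)) = (-1 + N)/(2*Z))
y(S) = 6/5 (y(S) = (3 + 3)*((½)*(-1 + 3)/5) = 6*((½)*(⅕)*2) = 6*(⅕) = 6/5)
(-26*48)*y(w(-5, -4)) = -26*48*(6/5) = -1248*6/5 = -7488/5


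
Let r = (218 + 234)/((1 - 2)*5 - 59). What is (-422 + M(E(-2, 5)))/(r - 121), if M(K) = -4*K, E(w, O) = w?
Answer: 2208/683 ≈ 3.2328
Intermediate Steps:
r = -113/16 (r = 452/(-1*5 - 59) = 452/(-5 - 59) = 452/(-64) = 452*(-1/64) = -113/16 ≈ -7.0625)
(-422 + M(E(-2, 5)))/(r - 121) = (-422 - 4*(-2))/(-113/16 - 121) = (-422 + 8)/(-2049/16) = -414*(-16/2049) = 2208/683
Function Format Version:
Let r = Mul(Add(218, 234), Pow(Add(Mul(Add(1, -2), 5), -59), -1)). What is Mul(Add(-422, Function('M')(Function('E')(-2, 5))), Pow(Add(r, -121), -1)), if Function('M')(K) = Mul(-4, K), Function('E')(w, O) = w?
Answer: Rational(2208, 683) ≈ 3.2328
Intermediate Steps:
r = Rational(-113, 16) (r = Mul(452, Pow(Add(Mul(-1, 5), -59), -1)) = Mul(452, Pow(Add(-5, -59), -1)) = Mul(452, Pow(-64, -1)) = Mul(452, Rational(-1, 64)) = Rational(-113, 16) ≈ -7.0625)
Mul(Add(-422, Function('M')(Function('E')(-2, 5))), Pow(Add(r, -121), -1)) = Mul(Add(-422, Mul(-4, -2)), Pow(Add(Rational(-113, 16), -121), -1)) = Mul(Add(-422, 8), Pow(Rational(-2049, 16), -1)) = Mul(-414, Rational(-16, 2049)) = Rational(2208, 683)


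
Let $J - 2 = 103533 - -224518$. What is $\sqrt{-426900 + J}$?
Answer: $3 i \sqrt{10983} \approx 314.4 i$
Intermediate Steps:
$J = 328053$ ($J = 2 + \left(103533 - -224518\right) = 2 + \left(103533 + 224518\right) = 2 + 328051 = 328053$)
$\sqrt{-426900 + J} = \sqrt{-426900 + 328053} = \sqrt{-98847} = 3 i \sqrt{10983}$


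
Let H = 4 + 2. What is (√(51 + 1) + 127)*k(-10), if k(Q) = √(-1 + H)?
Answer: √5*(127 + 2*√13) ≈ 300.10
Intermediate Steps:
H = 6
k(Q) = √5 (k(Q) = √(-1 + 6) = √5)
(√(51 + 1) + 127)*k(-10) = (√(51 + 1) + 127)*√5 = (√52 + 127)*√5 = (2*√13 + 127)*√5 = (127 + 2*√13)*√5 = √5*(127 + 2*√13)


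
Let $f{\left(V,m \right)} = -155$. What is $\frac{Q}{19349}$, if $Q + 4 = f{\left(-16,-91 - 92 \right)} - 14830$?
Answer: $- \frac{14989}{19349} \approx -0.77467$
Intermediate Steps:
$Q = -14989$ ($Q = -4 - 14985 = -14989$)
$\frac{Q}{19349} = - \frac{14989}{19349}$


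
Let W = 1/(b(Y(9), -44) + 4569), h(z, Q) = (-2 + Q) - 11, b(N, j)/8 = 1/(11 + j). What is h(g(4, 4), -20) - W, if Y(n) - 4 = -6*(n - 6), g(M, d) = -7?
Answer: -4975410/150769 ≈ -33.000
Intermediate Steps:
Y(n) = 40 - 6*n (Y(n) = 4 - 6*(n - 6) = 4 - 6*(-6 + n) = 4 + (36 - 6*n) = 40 - 6*n)
b(N, j) = 8/(11 + j)
h(z, Q) = -13 + Q
W = 33/150769 (W = 1/(8/(11 - 44) + 4569) = 1/(8/(-33) + 4569) = 1/(8*(-1/33) + 4569) = 1/(-8/33 + 4569) = 1/(150769/33) = 33/150769 ≈ 0.00021888)
h(g(4, 4), -20) - W = (-13 - 20) - 1*33/150769 = -33 - 33/150769 = -4975410/150769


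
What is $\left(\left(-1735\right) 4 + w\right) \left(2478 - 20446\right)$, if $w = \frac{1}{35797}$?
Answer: $\frac{4463811424272}{35797} \approx 1.247 \cdot 10^{8}$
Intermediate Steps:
$w = \frac{1}{35797} \approx 2.7935 \cdot 10^{-5}$
$\left(\left(-1735\right) 4 + w\right) \left(2478 - 20446\right) = \left(\left(-1735\right) 4 + \frac{1}{35797}\right) \left(2478 - 20446\right) = \left(-6940 + \frac{1}{35797}\right) \left(2478 - 20446\right) = \left(- \frac{248431179}{35797}\right) \left(-17968\right) = \frac{4463811424272}{35797}$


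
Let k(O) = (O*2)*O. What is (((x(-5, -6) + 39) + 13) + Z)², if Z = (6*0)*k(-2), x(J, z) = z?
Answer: 2116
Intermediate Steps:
k(O) = 2*O² (k(O) = (2*O)*O = 2*O²)
Z = 0 (Z = (6*0)*(2*(-2)²) = 0*(2*4) = 0*8 = 0)
(((x(-5, -6) + 39) + 13) + Z)² = (((-6 + 39) + 13) + 0)² = ((33 + 13) + 0)² = (46 + 0)² = 46² = 2116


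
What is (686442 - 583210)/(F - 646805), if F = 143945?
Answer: -25808/125715 ≈ -0.20529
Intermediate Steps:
(686442 - 583210)/(F - 646805) = (686442 - 583210)/(143945 - 646805) = 103232/(-502860) = 103232*(-1/502860) = -25808/125715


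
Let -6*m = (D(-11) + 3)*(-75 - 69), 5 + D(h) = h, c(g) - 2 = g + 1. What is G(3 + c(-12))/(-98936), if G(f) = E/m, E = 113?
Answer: 113/30868032 ≈ 3.6607e-6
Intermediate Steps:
c(g) = 3 + g (c(g) = 2 + (g + 1) = 2 + (1 + g) = 3 + g)
D(h) = -5 + h
m = -312 (m = -((-5 - 11) + 3)*(-75 - 69)/6 = -(-16 + 3)*(-144)/6 = -(-13)*(-144)/6 = -⅙*1872 = -312)
G(f) = -113/312 (G(f) = 113/(-312) = 113*(-1/312) = -113/312)
G(3 + c(-12))/(-98936) = -113/312/(-98936) = -113/312*(-1/98936) = 113/30868032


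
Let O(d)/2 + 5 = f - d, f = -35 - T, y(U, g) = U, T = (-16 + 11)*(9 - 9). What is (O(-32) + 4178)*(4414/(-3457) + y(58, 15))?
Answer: 816134904/3457 ≈ 2.3608e+5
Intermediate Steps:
T = 0 (T = -5*0 = 0)
f = -35 (f = -35 - 1*0 = -35 + 0 = -35)
O(d) = -80 - 2*d (O(d) = -10 + 2*(-35 - d) = -10 + (-70 - 2*d) = -80 - 2*d)
(O(-32) + 4178)*(4414/(-3457) + y(58, 15)) = ((-80 - 2*(-32)) + 4178)*(4414/(-3457) + 58) = ((-80 + 64) + 4178)*(4414*(-1/3457) + 58) = (-16 + 4178)*(-4414/3457 + 58) = 4162*(196092/3457) = 816134904/3457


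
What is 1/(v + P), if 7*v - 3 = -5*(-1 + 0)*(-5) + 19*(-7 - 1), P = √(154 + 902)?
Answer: 203/3578 + 49*√66/5367 ≈ 0.13091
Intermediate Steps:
P = 4*√66 (P = √1056 = 4*√66 ≈ 32.496)
v = -174/7 (v = 3/7 + (-5*(-1 + 0)*(-5) + 19*(-7 - 1))/7 = 3/7 + (-5*(-1)*(-5) + 19*(-8))/7 = 3/7 + (5*(-5) - 152)/7 = 3/7 + (-25 - 152)/7 = 3/7 + (⅐)*(-177) = 3/7 - 177/7 = -174/7 ≈ -24.857)
1/(v + P) = 1/(-174/7 + 4*√66)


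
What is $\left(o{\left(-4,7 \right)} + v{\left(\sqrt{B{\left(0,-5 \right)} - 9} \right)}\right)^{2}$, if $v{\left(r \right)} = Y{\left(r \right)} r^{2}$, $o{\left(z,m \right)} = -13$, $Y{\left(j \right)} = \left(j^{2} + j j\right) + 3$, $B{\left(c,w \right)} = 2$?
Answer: $4096$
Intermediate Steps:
$Y{\left(j \right)} = 3 + 2 j^{2}$ ($Y{\left(j \right)} = \left(j^{2} + j^{2}\right) + 3 = 2 j^{2} + 3 = 3 + 2 j^{2}$)
$v{\left(r \right)} = r^{2} \left(3 + 2 r^{2}\right)$ ($v{\left(r \right)} = \left(3 + 2 r^{2}\right) r^{2} = r^{2} \left(3 + 2 r^{2}\right)$)
$\left(o{\left(-4,7 \right)} + v{\left(\sqrt{B{\left(0,-5 \right)} - 9} \right)}\right)^{2} = \left(-13 + \left(\sqrt{2 - 9}\right)^{2} \left(3 + 2 \left(\sqrt{2 - 9}\right)^{2}\right)\right)^{2} = \left(-13 + \left(\sqrt{-7}\right)^{2} \left(3 + 2 \left(\sqrt{-7}\right)^{2}\right)\right)^{2} = \left(-13 + \left(i \sqrt{7}\right)^{2} \left(3 + 2 \left(i \sqrt{7}\right)^{2}\right)\right)^{2} = \left(-13 - 7 \left(3 + 2 \left(-7\right)\right)\right)^{2} = \left(-13 - 7 \left(3 - 14\right)\right)^{2} = \left(-13 - -77\right)^{2} = \left(-13 + 77\right)^{2} = 64^{2} = 4096$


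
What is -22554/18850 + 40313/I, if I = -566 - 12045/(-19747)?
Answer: -7628778108364/105227834725 ≈ -72.498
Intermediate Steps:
I = -11164757/19747 (I = -566 - 12045*(-1/19747) = -566 + 12045/19747 = -11164757/19747 ≈ -565.39)
-22554/18850 + 40313/I = -22554/18850 + 40313/(-11164757/19747) = -22554*1/18850 + 40313*(-19747/11164757) = -11277/9425 - 796060811/11164757 = -7628778108364/105227834725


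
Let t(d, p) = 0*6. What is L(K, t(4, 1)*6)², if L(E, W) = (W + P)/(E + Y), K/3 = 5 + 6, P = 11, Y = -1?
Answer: 121/1024 ≈ 0.11816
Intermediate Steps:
t(d, p) = 0
K = 33 (K = 3*(5 + 6) = 3*11 = 33)
L(E, W) = (11 + W)/(-1 + E) (L(E, W) = (W + 11)/(E - 1) = (11 + W)/(-1 + E))
L(K, t(4, 1)*6)² = ((11 + 0*6)/(-1 + 33))² = ((11 + 0)/32)² = ((1/32)*11)² = (11/32)² = 121/1024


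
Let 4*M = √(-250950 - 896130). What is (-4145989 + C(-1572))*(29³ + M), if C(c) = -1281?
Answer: -101147768030 - 22809985*I*√2370 ≈ -1.0115e+11 - 1.1105e+9*I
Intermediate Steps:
M = 11*I*√2370/2 (M = √(-250950 - 896130)/4 = √(-1147080)/4 = (22*I*√2370)/4 = 11*I*√2370/2 ≈ 267.75*I)
(-4145989 + C(-1572))*(29³ + M) = (-4145989 - 1281)*(29³ + 11*I*√2370/2) = -4147270*(24389 + 11*I*√2370/2) = -101147768030 - 22809985*I*√2370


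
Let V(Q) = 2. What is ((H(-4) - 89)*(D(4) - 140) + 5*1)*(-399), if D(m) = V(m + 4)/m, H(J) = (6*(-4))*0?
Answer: -9911559/2 ≈ -4.9558e+6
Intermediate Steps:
H(J) = 0 (H(J) = -24*0 = 0)
D(m) = 2/m
((H(-4) - 89)*(D(4) - 140) + 5*1)*(-399) = ((0 - 89)*(2/4 - 140) + 5*1)*(-399) = (-89*(2*(¼) - 140) + 5)*(-399) = (-89*(½ - 140) + 5)*(-399) = (-89*(-279/2) + 5)*(-399) = (24831/2 + 5)*(-399) = (24841/2)*(-399) = -9911559/2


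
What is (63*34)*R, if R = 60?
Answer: 128520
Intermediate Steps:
(63*34)*R = (63*34)*60 = 2142*60 = 128520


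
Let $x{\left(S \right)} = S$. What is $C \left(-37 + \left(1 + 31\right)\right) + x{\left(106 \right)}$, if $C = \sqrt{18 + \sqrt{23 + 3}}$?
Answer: $106 - 5 \sqrt{18 + \sqrt{26}} \approx 81.969$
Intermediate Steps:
$C = \sqrt{18 + \sqrt{26}} \approx 4.8061$
$C \left(-37 + \left(1 + 31\right)\right) + x{\left(106 \right)} = \sqrt{18 + \sqrt{26}} \left(-37 + \left(1 + 31\right)\right) + 106 = \sqrt{18 + \sqrt{26}} \left(-37 + 32\right) + 106 = \sqrt{18 + \sqrt{26}} \left(-5\right) + 106 = - 5 \sqrt{18 + \sqrt{26}} + 106 = 106 - 5 \sqrt{18 + \sqrt{26}}$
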